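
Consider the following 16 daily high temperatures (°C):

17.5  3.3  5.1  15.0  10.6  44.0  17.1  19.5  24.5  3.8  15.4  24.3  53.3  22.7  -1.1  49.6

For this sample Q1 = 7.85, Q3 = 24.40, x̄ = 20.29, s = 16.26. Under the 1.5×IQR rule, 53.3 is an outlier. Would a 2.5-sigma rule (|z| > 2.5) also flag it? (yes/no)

z = (53.3 − 20.29) / 16.26 = 2.03.
|z| = 2.03 ≤ 2.5.

no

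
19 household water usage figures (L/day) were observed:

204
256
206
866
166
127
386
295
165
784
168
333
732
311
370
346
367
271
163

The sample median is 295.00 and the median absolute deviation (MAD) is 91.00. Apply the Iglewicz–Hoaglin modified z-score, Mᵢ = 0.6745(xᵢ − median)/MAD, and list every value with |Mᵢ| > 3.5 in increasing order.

784, 866

|Mᵢ| > 3.5 ⇔ |xᵢ − 295.00| > 3.5·91.00/0.6745 = 472.20.
So outliers lie outside [-177.20, 767.20].
784: M = 3.62 → outlier.
866: M = 4.23 → outlier.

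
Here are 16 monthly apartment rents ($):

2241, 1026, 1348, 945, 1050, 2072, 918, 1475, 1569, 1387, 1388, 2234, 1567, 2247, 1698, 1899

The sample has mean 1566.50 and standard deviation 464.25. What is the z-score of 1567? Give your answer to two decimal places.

z = (1567 − 1566.50) / 464.25 = 0.00.

0.00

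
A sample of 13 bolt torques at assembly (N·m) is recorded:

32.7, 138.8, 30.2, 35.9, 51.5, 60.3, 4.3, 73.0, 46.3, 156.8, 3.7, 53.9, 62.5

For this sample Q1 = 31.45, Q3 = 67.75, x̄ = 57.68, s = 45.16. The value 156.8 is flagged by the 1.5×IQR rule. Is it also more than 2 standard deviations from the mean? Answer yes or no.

yes

z = (156.8 − 57.68) / 45.16 = 2.19.
|z| = 2.19 > 2.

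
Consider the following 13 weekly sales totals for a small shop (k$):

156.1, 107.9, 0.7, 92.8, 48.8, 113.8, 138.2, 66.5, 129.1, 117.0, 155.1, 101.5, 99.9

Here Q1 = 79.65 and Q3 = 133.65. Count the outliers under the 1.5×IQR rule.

IQR = 54.00; fences at 79.65 − 81.00 = -1.35 and 133.65 + 81.00 = 214.65.
Every value lies within the cutoffs.

0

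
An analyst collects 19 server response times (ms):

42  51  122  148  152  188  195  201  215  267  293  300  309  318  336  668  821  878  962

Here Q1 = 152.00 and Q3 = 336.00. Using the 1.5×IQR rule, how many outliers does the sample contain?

4

IQR = 184.00; fences at 152.00 − 276.00 = -124.00 and 336.00 + 276.00 = 612.00.
Outside the cutoffs: 668, 821, 878, 962.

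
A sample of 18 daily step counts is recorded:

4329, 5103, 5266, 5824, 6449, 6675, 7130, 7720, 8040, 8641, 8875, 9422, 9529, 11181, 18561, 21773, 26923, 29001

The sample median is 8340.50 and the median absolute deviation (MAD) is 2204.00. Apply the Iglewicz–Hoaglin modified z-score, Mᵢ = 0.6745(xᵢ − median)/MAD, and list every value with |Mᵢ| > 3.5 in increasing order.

|Mᵢ| > 3.5 ⇔ |xᵢ − 8340.50| > 3.5·2204.00/0.6745 = 11436.62.
So outliers lie outside [-3096.12, 19777.12].
21773: M = 4.11 → outlier.
26923: M = 5.69 → outlier.
29001: M = 6.32 → outlier.

21773, 26923, 29001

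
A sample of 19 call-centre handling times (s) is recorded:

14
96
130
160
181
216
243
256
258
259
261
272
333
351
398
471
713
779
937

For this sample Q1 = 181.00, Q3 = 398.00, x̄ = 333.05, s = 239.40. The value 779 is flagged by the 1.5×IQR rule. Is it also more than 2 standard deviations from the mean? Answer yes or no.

no

z = (779 − 333.05) / 239.40 = 1.86.
|z| = 1.86 ≤ 2.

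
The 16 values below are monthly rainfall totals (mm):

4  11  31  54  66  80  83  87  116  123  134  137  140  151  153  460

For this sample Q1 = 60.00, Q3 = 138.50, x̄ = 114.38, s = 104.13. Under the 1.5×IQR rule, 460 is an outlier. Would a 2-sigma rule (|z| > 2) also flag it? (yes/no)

yes

z = (460 − 114.38) / 104.13 = 3.32.
|z| = 3.32 > 2.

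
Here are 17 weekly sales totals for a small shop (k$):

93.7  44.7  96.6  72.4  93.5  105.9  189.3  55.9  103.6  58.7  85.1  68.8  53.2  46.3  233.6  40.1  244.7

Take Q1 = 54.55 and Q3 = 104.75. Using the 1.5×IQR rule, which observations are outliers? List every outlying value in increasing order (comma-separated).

189.3, 233.6, 244.7

IQR = Q3 − Q1 = 104.75 − 54.55 = 50.20.
Lower fence = Q1 − 1.5·IQR = 54.55 − 75.30 = -20.75.
Upper fence = Q3 + 1.5·IQR = 104.75 + 75.30 = 180.05.
189.3 > 180.05 → outlier.
233.6 > 180.05 → outlier.
244.7 > 180.05 → outlier.
All remaining values lie within [-20.75, 180.05].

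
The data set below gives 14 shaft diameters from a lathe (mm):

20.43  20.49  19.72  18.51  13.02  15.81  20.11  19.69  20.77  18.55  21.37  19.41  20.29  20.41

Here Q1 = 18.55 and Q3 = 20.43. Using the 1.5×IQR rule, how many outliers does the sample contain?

1

IQR = 1.88; fences at 18.55 − 2.82 = 15.73 and 20.43 + 2.82 = 23.25.
Outside the cutoffs: 13.02.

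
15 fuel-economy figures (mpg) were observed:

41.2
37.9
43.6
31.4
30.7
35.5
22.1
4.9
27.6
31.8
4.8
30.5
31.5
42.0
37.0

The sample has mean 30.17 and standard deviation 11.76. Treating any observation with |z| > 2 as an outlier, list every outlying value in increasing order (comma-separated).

Cutoffs at x̄ ± 2s: 30.17 ± 2·11.76 = [6.65, 53.69].
4.8: z = -2.16, |z| > 2 → outlier.
4.9: z = -2.15, |z| > 2 → outlier.
Every other value lies within [6.65, 53.69].

4.8, 4.9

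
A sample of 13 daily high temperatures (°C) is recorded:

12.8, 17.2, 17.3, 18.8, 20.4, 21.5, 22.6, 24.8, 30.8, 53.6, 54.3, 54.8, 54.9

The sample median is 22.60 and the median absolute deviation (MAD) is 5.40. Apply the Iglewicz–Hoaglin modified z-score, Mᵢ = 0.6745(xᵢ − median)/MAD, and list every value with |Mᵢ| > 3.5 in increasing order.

53.6, 54.3, 54.8, 54.9

|Mᵢ| > 3.5 ⇔ |xᵢ − 22.60| > 3.5·5.40/0.6745 = 28.02.
So outliers lie outside [-5.42, 50.62].
53.6: M = 3.87 → outlier.
54.3: M = 3.96 → outlier.
54.8: M = 4.02 → outlier.
54.9: M = 4.03 → outlier.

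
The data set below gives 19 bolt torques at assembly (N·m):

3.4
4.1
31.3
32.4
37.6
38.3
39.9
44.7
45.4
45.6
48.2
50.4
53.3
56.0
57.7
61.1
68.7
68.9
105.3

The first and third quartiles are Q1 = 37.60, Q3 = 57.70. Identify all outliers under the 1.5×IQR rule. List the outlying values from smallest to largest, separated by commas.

IQR = Q3 − Q1 = 57.70 − 37.60 = 20.10.
Lower fence = Q1 − 1.5·IQR = 37.60 − 30.15 = 7.45.
Upper fence = Q3 + 1.5·IQR = 57.70 + 30.15 = 87.85.
3.4 < 7.45 → outlier.
4.1 < 7.45 → outlier.
105.3 > 87.85 → outlier.
All remaining values lie within [7.45, 87.85].

3.4, 4.1, 105.3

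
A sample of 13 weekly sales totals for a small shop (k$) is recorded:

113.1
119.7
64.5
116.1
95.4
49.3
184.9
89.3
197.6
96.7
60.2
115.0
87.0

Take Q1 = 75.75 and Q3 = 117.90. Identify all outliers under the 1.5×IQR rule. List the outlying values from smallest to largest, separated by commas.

IQR = Q3 − Q1 = 117.90 − 75.75 = 42.15.
Lower fence = Q1 − 1.5·IQR = 75.75 − 63.225 = 12.525.
Upper fence = Q3 + 1.5·IQR = 117.90 + 63.225 = 181.125.
184.9 > 181.125 → outlier.
197.6 > 181.125 → outlier.
All remaining values lie within [12.525, 181.125].

184.9, 197.6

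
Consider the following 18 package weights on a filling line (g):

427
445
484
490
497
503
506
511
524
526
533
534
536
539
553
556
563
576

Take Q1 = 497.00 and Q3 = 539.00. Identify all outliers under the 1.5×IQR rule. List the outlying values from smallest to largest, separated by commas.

427

IQR = Q3 − Q1 = 539.00 − 497.00 = 42.00.
Lower fence = Q1 − 1.5·IQR = 497.00 − 63.00 = 434.00.
Upper fence = Q3 + 1.5·IQR = 539.00 + 63.00 = 602.00.
427 < 434.00 → outlier.
All remaining values lie within [434.00, 602.00].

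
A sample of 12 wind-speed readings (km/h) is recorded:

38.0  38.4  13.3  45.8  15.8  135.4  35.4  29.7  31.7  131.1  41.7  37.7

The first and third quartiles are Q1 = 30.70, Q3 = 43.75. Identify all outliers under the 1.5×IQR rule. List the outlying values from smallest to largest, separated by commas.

131.1, 135.4

IQR = Q3 − Q1 = 43.75 − 30.70 = 13.05.
Lower fence = Q1 − 1.5·IQR = 30.70 − 19.575 = 11.125.
Upper fence = Q3 + 1.5·IQR = 43.75 + 19.575 = 63.325.
131.1 > 63.325 → outlier.
135.4 > 63.325 → outlier.
All remaining values lie within [11.125, 63.325].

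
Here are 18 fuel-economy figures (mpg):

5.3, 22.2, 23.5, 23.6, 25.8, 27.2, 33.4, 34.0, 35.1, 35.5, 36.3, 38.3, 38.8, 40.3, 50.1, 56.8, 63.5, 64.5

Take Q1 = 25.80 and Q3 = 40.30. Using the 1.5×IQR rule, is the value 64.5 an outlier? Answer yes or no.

IQR = Q3 − Q1 = 40.30 − 25.80 = 14.50.
Lower fence = Q1 − 1.5·IQR = 25.80 − 21.75 = 4.05.
Upper fence = Q3 + 1.5·IQR = 40.30 + 21.75 = 62.05.
64.5 lies above the upper fence.

yes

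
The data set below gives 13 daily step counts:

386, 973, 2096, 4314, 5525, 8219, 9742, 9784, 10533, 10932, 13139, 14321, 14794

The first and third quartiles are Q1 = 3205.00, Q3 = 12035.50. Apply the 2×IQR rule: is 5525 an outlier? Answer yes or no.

no

IQR = Q3 − Q1 = 12035.50 − 3205.00 = 8830.50.
Lower fence = Q1 − 2·IQR = 3205.00 − 17661.00 = -14456.00.
Upper fence = Q3 + 2·IQR = 12035.50 + 17661.00 = 29696.50.
5525 lies within [-14456.00, 29696.50].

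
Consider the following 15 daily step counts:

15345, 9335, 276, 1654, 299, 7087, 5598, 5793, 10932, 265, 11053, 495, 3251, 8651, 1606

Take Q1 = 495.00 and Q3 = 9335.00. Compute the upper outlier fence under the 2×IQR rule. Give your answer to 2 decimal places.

27015.00

IQR = Q3 − Q1 = 9335.00 − 495.00 = 8840.00.
Lower fence = Q1 − 2·IQR = 495.00 − 17680.00 = -17185.00.
Upper fence = Q3 + 2·IQR = 9335.00 + 17680.00 = 27015.00.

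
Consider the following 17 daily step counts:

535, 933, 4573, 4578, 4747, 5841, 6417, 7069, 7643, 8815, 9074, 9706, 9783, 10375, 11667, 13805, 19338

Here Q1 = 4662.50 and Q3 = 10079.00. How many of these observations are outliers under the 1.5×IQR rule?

1

IQR = 5416.50; fences at 4662.50 − 8124.75 = -3462.25 and 10079.00 + 8124.75 = 18203.75.
Outside the cutoffs: 19338.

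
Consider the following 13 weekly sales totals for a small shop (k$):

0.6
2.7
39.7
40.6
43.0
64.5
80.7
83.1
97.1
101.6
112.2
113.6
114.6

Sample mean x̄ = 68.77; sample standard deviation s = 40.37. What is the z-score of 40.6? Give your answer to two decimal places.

z = (40.6 − 68.77) / 40.37 = -0.70.

-0.70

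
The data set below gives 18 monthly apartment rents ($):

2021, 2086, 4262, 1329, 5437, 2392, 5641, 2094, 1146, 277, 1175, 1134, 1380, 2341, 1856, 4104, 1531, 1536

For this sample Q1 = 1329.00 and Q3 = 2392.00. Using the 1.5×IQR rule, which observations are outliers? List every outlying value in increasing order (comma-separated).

IQR = Q3 − Q1 = 2392.00 − 1329.00 = 1063.00.
Lower fence = Q1 − 1.5·IQR = 1329.00 − 1594.50 = -265.50.
Upper fence = Q3 + 1.5·IQR = 2392.00 + 1594.50 = 3986.50.
4104 > 3986.50 → outlier.
4262 > 3986.50 → outlier.
5437 > 3986.50 → outlier.
5641 > 3986.50 → outlier.
All remaining values lie within [-265.50, 3986.50].

4104, 4262, 5437, 5641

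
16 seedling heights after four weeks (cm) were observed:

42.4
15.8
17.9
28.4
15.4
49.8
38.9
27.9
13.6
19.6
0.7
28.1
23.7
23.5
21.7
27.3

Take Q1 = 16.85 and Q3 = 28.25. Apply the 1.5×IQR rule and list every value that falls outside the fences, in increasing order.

49.8

IQR = Q3 − Q1 = 28.25 − 16.85 = 11.40.
Lower fence = Q1 − 1.5·IQR = 16.85 − 17.10 = -0.25.
Upper fence = Q3 + 1.5·IQR = 28.25 + 17.10 = 45.35.
49.8 > 45.35 → outlier.
All remaining values lie within [-0.25, 45.35].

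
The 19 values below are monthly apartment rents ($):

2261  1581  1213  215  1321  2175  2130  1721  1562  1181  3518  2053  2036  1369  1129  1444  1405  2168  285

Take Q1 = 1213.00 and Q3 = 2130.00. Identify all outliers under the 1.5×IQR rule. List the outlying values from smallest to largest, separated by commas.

3518

IQR = Q3 − Q1 = 2130.00 − 1213.00 = 917.00.
Lower fence = Q1 − 1.5·IQR = 1213.00 − 1375.50 = -162.50.
Upper fence = Q3 + 1.5·IQR = 2130.00 + 1375.50 = 3505.50.
3518 > 3505.50 → outlier.
All remaining values lie within [-162.50, 3505.50].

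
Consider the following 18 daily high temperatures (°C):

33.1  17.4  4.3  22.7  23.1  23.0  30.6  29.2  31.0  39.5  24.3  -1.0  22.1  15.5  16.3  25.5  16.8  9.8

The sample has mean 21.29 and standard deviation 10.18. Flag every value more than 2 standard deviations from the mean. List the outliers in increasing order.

-1.0

Cutoffs at x̄ ± 2s: 21.29 ± 2·10.18 = [0.93, 41.65].
-1.0: z = -2.19, |z| > 2 → outlier.
Every other value lies within [0.93, 41.65].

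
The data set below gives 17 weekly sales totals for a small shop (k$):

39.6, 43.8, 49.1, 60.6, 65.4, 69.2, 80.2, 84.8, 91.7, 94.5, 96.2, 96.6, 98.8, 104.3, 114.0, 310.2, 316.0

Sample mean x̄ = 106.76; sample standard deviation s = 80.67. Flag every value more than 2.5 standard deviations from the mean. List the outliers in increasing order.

310.2, 316.0

Cutoffs at x̄ ± 2.5s: 106.76 ± 2.5·80.67 = [-94.915, 308.435].
310.2: z = 2.52, |z| > 2.5 → outlier.
316.0: z = 2.59, |z| > 2.5 → outlier.
Every other value lies within [-94.915, 308.435].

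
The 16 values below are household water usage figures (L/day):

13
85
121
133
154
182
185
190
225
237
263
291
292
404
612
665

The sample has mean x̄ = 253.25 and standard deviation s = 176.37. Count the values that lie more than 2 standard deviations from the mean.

2

Cutoffs: x̄ ± 2s = [-99.49, 605.99].
Outside the cutoffs: 612, 665.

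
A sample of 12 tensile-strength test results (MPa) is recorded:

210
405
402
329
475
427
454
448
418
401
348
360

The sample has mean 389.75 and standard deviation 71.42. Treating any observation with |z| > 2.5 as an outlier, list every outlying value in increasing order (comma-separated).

Cutoffs at x̄ ± 2.5s: 389.75 ± 2.5·71.42 = [211.20, 568.30].
210: z = -2.52, |z| > 2.5 → outlier.
Every other value lies within [211.20, 568.30].

210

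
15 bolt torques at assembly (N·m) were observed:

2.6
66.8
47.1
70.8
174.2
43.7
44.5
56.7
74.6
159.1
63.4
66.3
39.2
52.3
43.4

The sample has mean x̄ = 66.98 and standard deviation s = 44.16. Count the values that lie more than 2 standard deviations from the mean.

Cutoffs: x̄ ± 2s = [-21.34, 155.30].
Outside the cutoffs: 159.1, 174.2.

2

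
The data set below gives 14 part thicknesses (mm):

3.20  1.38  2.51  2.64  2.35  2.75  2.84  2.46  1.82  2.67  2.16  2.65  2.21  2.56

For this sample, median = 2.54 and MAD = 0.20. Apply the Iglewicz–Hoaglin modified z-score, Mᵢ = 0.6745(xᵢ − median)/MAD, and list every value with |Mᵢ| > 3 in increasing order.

1.38

|Mᵢ| > 3 ⇔ |xᵢ − 2.54| > 3·0.20/0.6745 = 0.89.
So outliers lie outside [1.65, 3.43].
1.38: M = -3.91 → outlier.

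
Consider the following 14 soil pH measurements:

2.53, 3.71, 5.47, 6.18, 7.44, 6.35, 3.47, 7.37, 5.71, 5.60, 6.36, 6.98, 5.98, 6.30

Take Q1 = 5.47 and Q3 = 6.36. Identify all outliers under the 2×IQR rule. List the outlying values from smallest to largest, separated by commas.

2.53, 3.47

IQR = Q3 − Q1 = 6.36 − 5.47 = 0.89.
Lower fence = Q1 − 2·IQR = 5.47 − 1.78 = 3.69.
Upper fence = Q3 + 2·IQR = 6.36 + 1.78 = 8.14.
2.53 < 3.69 → outlier.
3.47 < 3.69 → outlier.
All remaining values lie within [3.69, 8.14].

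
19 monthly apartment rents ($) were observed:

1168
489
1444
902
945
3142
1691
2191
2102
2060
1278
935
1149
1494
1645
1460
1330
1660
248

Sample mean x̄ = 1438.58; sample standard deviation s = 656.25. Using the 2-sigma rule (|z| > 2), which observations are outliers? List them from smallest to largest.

Cutoffs at x̄ ± 2s: 1438.58 ± 2·656.25 = [126.08, 2751.08].
3142: z = 2.60, |z| > 2 → outlier.
Every other value lies within [126.08, 2751.08].

3142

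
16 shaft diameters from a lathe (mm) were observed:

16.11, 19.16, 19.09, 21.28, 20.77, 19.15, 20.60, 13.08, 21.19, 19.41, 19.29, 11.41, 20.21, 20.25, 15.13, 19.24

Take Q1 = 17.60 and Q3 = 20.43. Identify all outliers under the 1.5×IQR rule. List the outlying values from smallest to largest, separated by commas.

IQR = Q3 − Q1 = 20.43 − 17.60 = 2.83.
Lower fence = Q1 − 1.5·IQR = 17.60 − 4.245 = 13.355.
Upper fence = Q3 + 1.5·IQR = 20.43 + 4.245 = 24.675.
11.41 < 13.355 → outlier.
13.08 < 13.355 → outlier.
All remaining values lie within [13.355, 24.675].

11.41, 13.08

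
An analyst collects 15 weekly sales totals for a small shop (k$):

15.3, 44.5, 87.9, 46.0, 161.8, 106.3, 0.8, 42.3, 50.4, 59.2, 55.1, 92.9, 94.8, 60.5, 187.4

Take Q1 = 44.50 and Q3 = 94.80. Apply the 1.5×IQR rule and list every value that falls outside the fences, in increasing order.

187.4

IQR = Q3 − Q1 = 94.80 − 44.50 = 50.30.
Lower fence = Q1 − 1.5·IQR = 44.50 − 75.45 = -30.95.
Upper fence = Q3 + 1.5·IQR = 94.80 + 75.45 = 170.25.
187.4 > 170.25 → outlier.
All remaining values lie within [-30.95, 170.25].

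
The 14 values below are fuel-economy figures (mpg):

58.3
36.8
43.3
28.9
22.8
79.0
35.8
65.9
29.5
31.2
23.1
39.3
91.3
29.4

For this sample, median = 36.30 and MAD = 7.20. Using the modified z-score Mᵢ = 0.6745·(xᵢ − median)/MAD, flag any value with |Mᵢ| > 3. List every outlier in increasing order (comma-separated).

79.0, 91.3

|Mᵢ| > 3 ⇔ |xᵢ − 36.30| > 3·7.20/0.6745 = 32.02.
So outliers lie outside [4.28, 68.32].
79.0: M = 4.00 → outlier.
91.3: M = 5.15 → outlier.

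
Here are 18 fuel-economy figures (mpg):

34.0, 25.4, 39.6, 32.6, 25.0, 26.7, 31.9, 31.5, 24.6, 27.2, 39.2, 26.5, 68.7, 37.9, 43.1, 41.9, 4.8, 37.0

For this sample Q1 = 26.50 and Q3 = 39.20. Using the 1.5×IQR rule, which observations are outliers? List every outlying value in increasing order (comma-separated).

4.8, 68.7

IQR = Q3 − Q1 = 39.20 − 26.50 = 12.70.
Lower fence = Q1 − 1.5·IQR = 26.50 − 19.05 = 7.45.
Upper fence = Q3 + 1.5·IQR = 39.20 + 19.05 = 58.25.
4.8 < 7.45 → outlier.
68.7 > 58.25 → outlier.
All remaining values lie within [7.45, 58.25].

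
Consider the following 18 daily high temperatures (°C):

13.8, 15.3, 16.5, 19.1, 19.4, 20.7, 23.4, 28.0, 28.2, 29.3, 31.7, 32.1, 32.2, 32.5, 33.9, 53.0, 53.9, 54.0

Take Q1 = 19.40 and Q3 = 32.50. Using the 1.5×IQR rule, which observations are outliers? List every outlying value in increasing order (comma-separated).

IQR = Q3 − Q1 = 32.50 − 19.40 = 13.10.
Lower fence = Q1 − 1.5·IQR = 19.40 − 19.65 = -0.25.
Upper fence = Q3 + 1.5·IQR = 32.50 + 19.65 = 52.15.
53.0 > 52.15 → outlier.
53.9 > 52.15 → outlier.
54.0 > 52.15 → outlier.
All remaining values lie within [-0.25, 52.15].

53.0, 53.9, 54.0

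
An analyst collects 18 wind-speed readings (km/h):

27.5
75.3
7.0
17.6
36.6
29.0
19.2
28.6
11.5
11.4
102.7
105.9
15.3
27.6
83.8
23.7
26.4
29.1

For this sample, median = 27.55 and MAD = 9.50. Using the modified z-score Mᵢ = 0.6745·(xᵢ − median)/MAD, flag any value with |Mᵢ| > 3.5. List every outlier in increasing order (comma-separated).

|Mᵢ| > 3.5 ⇔ |xᵢ − 27.55| > 3.5·9.50/0.6745 = 49.30.
So outliers lie outside [-21.75, 76.85].
83.8: M = 3.99 → outlier.
102.7: M = 5.34 → outlier.
105.9: M = 5.56 → outlier.

83.8, 102.7, 105.9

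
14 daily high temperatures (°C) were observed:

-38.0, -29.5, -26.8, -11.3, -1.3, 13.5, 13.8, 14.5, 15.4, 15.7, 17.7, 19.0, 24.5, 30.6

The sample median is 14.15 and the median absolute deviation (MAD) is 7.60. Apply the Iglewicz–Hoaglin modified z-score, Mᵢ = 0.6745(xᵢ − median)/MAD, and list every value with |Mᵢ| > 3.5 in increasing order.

|Mᵢ| > 3.5 ⇔ |xᵢ − 14.15| > 3.5·7.60/0.6745 = 39.44.
So outliers lie outside [-25.29, 53.59].
-38.0: M = -4.63 → outlier.
-29.5: M = -3.87 → outlier.
-26.8: M = -3.63 → outlier.

-38.0, -29.5, -26.8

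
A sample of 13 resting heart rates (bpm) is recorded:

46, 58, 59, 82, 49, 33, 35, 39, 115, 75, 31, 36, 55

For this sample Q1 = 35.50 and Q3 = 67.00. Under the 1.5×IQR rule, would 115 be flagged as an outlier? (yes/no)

IQR = Q3 − Q1 = 67.00 − 35.50 = 31.50.
Lower fence = Q1 − 1.5·IQR = 35.50 − 47.25 = -11.75.
Upper fence = Q3 + 1.5·IQR = 67.00 + 47.25 = 114.25.
115 lies above the upper fence.

yes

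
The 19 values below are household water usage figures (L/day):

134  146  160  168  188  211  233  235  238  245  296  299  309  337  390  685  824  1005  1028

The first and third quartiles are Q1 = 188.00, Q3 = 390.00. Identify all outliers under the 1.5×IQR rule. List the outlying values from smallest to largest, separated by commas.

824, 1005, 1028

IQR = Q3 − Q1 = 390.00 − 188.00 = 202.00.
Lower fence = Q1 − 1.5·IQR = 188.00 − 303.00 = -115.00.
Upper fence = Q3 + 1.5·IQR = 390.00 + 303.00 = 693.00.
824 > 693.00 → outlier.
1005 > 693.00 → outlier.
1028 > 693.00 → outlier.
All remaining values lie within [-115.00, 693.00].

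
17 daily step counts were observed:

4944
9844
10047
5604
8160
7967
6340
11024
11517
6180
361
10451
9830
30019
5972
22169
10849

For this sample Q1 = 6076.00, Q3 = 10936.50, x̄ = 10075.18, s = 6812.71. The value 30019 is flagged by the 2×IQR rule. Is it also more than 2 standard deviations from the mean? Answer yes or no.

yes

z = (30019 − 10075.18) / 6812.71 = 2.93.
|z| = 2.93 > 2.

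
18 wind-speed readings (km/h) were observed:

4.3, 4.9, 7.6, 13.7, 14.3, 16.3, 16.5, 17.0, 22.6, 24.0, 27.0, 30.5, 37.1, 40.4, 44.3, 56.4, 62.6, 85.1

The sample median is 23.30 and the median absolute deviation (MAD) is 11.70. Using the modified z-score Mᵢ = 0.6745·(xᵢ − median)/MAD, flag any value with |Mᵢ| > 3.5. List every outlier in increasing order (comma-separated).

85.1

|Mᵢ| > 3.5 ⇔ |xᵢ − 23.30| > 3.5·11.70/0.6745 = 60.71.
So outliers lie outside [-37.41, 84.01].
85.1: M = 3.56 → outlier.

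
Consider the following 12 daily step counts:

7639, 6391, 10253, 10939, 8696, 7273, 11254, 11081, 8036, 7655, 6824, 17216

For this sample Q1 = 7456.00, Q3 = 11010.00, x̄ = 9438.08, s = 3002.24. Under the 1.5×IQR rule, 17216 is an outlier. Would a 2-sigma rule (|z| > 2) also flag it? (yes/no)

yes

z = (17216 − 9438.08) / 3002.24 = 2.59.
|z| = 2.59 > 2.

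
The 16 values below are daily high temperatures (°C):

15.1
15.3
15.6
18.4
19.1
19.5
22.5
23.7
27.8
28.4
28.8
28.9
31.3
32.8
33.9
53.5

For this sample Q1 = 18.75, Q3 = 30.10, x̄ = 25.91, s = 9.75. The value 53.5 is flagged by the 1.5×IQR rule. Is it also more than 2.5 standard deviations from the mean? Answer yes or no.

yes

z = (53.5 − 25.91) / 9.75 = 2.83.
|z| = 2.83 > 2.5.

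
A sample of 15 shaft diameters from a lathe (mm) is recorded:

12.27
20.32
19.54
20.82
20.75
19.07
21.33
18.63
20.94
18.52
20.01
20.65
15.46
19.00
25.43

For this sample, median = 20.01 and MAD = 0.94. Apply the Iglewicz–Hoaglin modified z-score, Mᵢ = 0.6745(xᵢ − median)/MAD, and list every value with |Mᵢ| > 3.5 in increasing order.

12.27, 25.43

|Mᵢ| > 3.5 ⇔ |xᵢ − 20.01| > 3.5·0.94/0.6745 = 4.88.
So outliers lie outside [15.13, 24.89].
12.27: M = -5.55 → outlier.
25.43: M = 3.89 → outlier.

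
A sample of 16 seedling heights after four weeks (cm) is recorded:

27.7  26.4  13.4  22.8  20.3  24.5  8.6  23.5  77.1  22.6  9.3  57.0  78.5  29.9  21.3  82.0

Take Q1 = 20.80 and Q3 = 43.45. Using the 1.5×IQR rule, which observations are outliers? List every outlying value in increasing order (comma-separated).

IQR = Q3 − Q1 = 43.45 − 20.80 = 22.65.
Lower fence = Q1 − 1.5·IQR = 20.80 − 33.975 = -13.175.
Upper fence = Q3 + 1.5·IQR = 43.45 + 33.975 = 77.425.
78.5 > 77.425 → outlier.
82.0 > 77.425 → outlier.
All remaining values lie within [-13.175, 77.425].

78.5, 82.0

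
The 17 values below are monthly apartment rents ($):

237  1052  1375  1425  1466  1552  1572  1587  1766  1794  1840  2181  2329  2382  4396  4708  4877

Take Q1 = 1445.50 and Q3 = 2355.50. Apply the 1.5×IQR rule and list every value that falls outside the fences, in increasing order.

IQR = Q3 − Q1 = 2355.50 − 1445.50 = 910.00.
Lower fence = Q1 − 1.5·IQR = 1445.50 − 1365.00 = 80.50.
Upper fence = Q3 + 1.5·IQR = 2355.50 + 1365.00 = 3720.50.
4396 > 3720.50 → outlier.
4708 > 3720.50 → outlier.
4877 > 3720.50 → outlier.
All remaining values lie within [80.50, 3720.50].

4396, 4708, 4877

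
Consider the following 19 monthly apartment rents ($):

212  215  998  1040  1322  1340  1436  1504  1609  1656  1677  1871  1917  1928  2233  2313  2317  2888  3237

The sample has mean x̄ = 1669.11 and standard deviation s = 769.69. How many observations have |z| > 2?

Cutoffs: x̄ ± 2s = [129.73, 3208.49].
Outside the cutoffs: 3237.

1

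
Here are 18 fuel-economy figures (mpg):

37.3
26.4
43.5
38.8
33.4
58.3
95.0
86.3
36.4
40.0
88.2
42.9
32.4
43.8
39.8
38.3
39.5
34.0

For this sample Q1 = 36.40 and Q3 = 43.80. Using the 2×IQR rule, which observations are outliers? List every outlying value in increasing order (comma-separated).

IQR = Q3 − Q1 = 43.80 − 36.40 = 7.40.
Lower fence = Q1 − 2·IQR = 36.40 − 14.80 = 21.60.
Upper fence = Q3 + 2·IQR = 43.80 + 14.80 = 58.60.
86.3 > 58.60 → outlier.
88.2 > 58.60 → outlier.
95.0 > 58.60 → outlier.
All remaining values lie within [21.60, 58.60].

86.3, 88.2, 95.0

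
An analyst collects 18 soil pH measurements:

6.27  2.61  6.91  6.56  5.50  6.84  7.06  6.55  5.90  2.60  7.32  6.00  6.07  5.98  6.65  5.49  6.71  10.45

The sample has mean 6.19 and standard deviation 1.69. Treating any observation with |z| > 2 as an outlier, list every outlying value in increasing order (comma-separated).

2.60, 2.61, 10.45

Cutoffs at x̄ ± 2s: 6.19 ± 2·1.69 = [2.81, 9.57].
2.60: z = -2.12, |z| > 2 → outlier.
2.61: z = -2.12, |z| > 2 → outlier.
10.45: z = 2.52, |z| > 2 → outlier.
Every other value lies within [2.81, 9.57].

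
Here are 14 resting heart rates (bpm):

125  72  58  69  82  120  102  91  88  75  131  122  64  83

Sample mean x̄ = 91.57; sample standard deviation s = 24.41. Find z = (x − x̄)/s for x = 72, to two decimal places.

-0.80

z = (72 − 91.57) / 24.41 = -0.80.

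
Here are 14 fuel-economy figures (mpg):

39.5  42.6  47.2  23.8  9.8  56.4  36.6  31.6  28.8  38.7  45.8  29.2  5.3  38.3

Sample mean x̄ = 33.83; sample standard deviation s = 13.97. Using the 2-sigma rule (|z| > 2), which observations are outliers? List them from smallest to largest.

5.3

Cutoffs at x̄ ± 2s: 33.83 ± 2·13.97 = [5.89, 61.77].
5.3: z = -2.04, |z| > 2 → outlier.
Every other value lies within [5.89, 61.77].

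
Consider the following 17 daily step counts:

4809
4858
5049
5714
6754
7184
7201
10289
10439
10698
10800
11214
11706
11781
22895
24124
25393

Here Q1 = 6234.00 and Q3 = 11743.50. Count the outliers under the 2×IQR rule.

3

IQR = 5509.50; fences at 6234.00 − 11019.00 = -4785.00 and 11743.50 + 11019.00 = 22762.50.
Outside the cutoffs: 22895, 24124, 25393.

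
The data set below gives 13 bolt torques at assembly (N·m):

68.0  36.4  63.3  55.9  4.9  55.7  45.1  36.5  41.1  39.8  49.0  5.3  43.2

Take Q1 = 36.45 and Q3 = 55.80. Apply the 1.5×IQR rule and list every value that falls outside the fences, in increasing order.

IQR = Q3 − Q1 = 55.80 − 36.45 = 19.35.
Lower fence = Q1 − 1.5·IQR = 36.45 − 29.025 = 7.425.
Upper fence = Q3 + 1.5·IQR = 55.80 + 29.025 = 84.825.
4.9 < 7.425 → outlier.
5.3 < 7.425 → outlier.
All remaining values lie within [7.425, 84.825].

4.9, 5.3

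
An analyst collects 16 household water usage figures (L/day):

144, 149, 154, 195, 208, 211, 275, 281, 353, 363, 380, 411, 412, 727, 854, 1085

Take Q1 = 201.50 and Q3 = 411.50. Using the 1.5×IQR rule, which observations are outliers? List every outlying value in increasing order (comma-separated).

727, 854, 1085

IQR = Q3 − Q1 = 411.50 − 201.50 = 210.00.
Lower fence = Q1 − 1.5·IQR = 201.50 − 315.00 = -113.50.
Upper fence = Q3 + 1.5·IQR = 411.50 + 315.00 = 726.50.
727 > 726.50 → outlier.
854 > 726.50 → outlier.
1085 > 726.50 → outlier.
All remaining values lie within [-113.50, 726.50].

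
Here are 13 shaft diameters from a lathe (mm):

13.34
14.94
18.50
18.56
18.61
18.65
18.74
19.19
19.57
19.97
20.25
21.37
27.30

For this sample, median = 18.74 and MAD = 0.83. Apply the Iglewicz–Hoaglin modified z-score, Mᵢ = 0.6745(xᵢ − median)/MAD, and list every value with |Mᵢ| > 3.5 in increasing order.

|Mᵢ| > 3.5 ⇔ |xᵢ − 18.74| > 3.5·0.83/0.6745 = 4.31.
So outliers lie outside [14.43, 23.05].
13.34: M = -4.39 → outlier.
27.30: M = 6.96 → outlier.

13.34, 27.30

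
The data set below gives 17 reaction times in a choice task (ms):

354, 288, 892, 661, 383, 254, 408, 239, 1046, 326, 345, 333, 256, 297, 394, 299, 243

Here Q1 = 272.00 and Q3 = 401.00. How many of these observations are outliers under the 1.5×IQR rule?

3

IQR = 129.00; fences at 272.00 − 193.50 = 78.50 and 401.00 + 193.50 = 594.50.
Outside the cutoffs: 661, 892, 1046.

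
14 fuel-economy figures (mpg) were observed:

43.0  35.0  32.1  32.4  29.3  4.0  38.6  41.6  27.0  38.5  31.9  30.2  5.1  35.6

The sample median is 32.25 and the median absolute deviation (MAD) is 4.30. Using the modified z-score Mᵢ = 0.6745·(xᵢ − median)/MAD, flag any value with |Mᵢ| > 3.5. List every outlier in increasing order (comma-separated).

|Mᵢ| > 3.5 ⇔ |xᵢ − 32.25| > 3.5·4.30/0.6745 = 22.31.
So outliers lie outside [9.94, 54.56].
4.0: M = -4.43 → outlier.
5.1: M = -4.26 → outlier.

4.0, 5.1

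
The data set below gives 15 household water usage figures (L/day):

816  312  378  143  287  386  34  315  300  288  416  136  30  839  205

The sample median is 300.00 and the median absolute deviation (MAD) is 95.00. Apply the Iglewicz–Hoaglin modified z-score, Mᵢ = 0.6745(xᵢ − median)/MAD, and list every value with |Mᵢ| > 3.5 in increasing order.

816, 839

|Mᵢ| > 3.5 ⇔ |xᵢ − 300.00| > 3.5·95.00/0.6745 = 492.96.
So outliers lie outside [-192.96, 792.96].
816: M = 3.66 → outlier.
839: M = 3.83 → outlier.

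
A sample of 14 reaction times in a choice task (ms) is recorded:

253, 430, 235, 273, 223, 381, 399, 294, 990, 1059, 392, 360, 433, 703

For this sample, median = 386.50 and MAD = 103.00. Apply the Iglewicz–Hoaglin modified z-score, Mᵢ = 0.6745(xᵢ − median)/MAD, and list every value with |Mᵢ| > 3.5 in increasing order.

|Mᵢ| > 3.5 ⇔ |xᵢ − 386.50| > 3.5·103.00/0.6745 = 534.47.
So outliers lie outside [-147.97, 920.97].
990: M = 3.95 → outlier.
1059: M = 4.40 → outlier.

990, 1059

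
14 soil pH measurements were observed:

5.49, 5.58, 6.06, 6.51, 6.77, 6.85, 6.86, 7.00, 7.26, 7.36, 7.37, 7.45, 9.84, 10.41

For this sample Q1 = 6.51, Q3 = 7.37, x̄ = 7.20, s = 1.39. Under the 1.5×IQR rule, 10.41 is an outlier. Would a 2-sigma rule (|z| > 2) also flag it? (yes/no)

z = (10.41 − 7.20) / 1.39 = 2.31.
|z| = 2.31 > 2.

yes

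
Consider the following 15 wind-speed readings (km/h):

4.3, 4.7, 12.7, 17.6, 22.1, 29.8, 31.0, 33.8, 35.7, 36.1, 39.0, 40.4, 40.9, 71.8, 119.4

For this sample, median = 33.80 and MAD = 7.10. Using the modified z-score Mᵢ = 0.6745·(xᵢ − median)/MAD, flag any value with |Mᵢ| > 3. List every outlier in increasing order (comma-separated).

71.8, 119.4

|Mᵢ| > 3 ⇔ |xᵢ − 33.80| > 3·7.10/0.6745 = 31.58.
So outliers lie outside [2.22, 65.38].
71.8: M = 3.61 → outlier.
119.4: M = 8.13 → outlier.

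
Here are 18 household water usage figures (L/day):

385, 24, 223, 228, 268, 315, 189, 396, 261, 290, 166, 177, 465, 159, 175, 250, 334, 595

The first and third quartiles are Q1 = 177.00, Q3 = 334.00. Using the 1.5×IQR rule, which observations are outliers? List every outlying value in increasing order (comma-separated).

595

IQR = Q3 − Q1 = 334.00 − 177.00 = 157.00.
Lower fence = Q1 − 1.5·IQR = 177.00 − 235.50 = -58.50.
Upper fence = Q3 + 1.5·IQR = 334.00 + 235.50 = 569.50.
595 > 569.50 → outlier.
All remaining values lie within [-58.50, 569.50].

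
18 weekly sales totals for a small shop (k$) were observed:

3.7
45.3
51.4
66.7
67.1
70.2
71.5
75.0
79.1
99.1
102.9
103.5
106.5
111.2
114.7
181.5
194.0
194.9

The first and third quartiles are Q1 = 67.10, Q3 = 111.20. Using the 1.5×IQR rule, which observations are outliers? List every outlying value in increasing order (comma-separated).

181.5, 194.0, 194.9

IQR = Q3 − Q1 = 111.20 − 67.10 = 44.10.
Lower fence = Q1 − 1.5·IQR = 67.10 − 66.15 = 0.95.
Upper fence = Q3 + 1.5·IQR = 111.20 + 66.15 = 177.35.
181.5 > 177.35 → outlier.
194.0 > 177.35 → outlier.
194.9 > 177.35 → outlier.
All remaining values lie within [0.95, 177.35].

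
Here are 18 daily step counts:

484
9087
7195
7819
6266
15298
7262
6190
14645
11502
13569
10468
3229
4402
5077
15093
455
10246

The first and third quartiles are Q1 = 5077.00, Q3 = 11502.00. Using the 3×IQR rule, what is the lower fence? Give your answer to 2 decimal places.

IQR = Q3 − Q1 = 11502.00 − 5077.00 = 6425.00.
Lower fence = Q1 − 3·IQR = 5077.00 − 19275.00 = -14198.00.
Upper fence = Q3 + 3·IQR = 11502.00 + 19275.00 = 30777.00.

-14198.00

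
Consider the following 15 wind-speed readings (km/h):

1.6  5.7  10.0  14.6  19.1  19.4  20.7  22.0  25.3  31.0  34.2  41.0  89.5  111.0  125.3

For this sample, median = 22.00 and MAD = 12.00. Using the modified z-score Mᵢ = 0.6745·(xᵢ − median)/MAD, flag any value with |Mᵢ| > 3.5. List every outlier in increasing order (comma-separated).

|Mᵢ| > 3.5 ⇔ |xᵢ − 22.00| > 3.5·12.00/0.6745 = 62.27.
So outliers lie outside [-40.27, 84.27].
89.5: M = 3.79 → outlier.
111.0: M = 5.00 → outlier.
125.3: M = 5.81 → outlier.

89.5, 111.0, 125.3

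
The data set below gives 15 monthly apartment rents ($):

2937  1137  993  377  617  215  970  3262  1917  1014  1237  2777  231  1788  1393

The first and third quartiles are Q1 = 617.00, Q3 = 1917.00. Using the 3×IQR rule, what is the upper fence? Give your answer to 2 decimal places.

IQR = Q3 − Q1 = 1917.00 − 617.00 = 1300.00.
Lower fence = Q1 − 3·IQR = 617.00 − 3900.00 = -3283.00.
Upper fence = Q3 + 3·IQR = 1917.00 + 3900.00 = 5817.00.

5817.00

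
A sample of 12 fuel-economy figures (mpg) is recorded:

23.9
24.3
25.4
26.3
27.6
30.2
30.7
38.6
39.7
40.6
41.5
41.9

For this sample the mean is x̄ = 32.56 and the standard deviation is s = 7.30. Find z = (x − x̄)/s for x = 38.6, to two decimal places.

0.83

z = (38.6 − 32.56) / 7.30 = 0.83.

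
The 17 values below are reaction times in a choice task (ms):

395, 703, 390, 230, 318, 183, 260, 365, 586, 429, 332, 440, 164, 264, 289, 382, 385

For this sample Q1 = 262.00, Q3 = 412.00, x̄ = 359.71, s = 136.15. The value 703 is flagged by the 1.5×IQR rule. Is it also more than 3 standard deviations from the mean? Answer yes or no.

no

z = (703 − 359.71) / 136.15 = 2.52.
|z| = 2.52 ≤ 3.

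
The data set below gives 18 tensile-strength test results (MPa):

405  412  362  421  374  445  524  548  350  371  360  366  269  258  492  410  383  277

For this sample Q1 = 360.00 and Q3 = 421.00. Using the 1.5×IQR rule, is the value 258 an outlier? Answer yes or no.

yes

IQR = Q3 − Q1 = 421.00 − 360.00 = 61.00.
Lower fence = Q1 − 1.5·IQR = 360.00 − 91.50 = 268.50.
Upper fence = Q3 + 1.5·IQR = 421.00 + 91.50 = 512.50.
258 lies below the lower fence.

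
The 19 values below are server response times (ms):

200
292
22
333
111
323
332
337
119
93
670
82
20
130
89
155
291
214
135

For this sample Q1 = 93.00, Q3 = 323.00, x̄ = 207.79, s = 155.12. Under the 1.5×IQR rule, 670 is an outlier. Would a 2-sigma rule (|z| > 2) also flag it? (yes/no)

z = (670 − 207.79) / 155.12 = 2.98.
|z| = 2.98 > 2.

yes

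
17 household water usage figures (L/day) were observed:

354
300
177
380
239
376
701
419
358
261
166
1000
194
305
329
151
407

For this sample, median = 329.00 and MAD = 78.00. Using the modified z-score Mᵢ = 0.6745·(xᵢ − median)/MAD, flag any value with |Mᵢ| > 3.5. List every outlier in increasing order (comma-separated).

1000

|Mᵢ| > 3.5 ⇔ |xᵢ − 329.00| > 3.5·78.00/0.6745 = 404.74.
So outliers lie outside [-75.74, 733.74].
1000: M = 5.80 → outlier.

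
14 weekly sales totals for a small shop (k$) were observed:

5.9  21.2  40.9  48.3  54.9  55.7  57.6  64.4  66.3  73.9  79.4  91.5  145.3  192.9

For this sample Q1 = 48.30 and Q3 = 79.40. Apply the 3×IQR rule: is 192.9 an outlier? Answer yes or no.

yes

IQR = Q3 − Q1 = 79.40 − 48.30 = 31.10.
Lower fence = Q1 − 3·IQR = 48.30 − 93.30 = -45.00.
Upper fence = Q3 + 3·IQR = 79.40 + 93.30 = 172.70.
192.9 lies above the upper fence.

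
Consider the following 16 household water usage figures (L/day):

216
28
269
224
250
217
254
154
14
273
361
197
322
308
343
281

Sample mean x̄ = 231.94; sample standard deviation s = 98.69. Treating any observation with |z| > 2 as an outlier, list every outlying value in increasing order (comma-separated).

14, 28

Cutoffs at x̄ ± 2s: 231.94 ± 2·98.69 = [34.56, 429.32].
14: z = -2.21, |z| > 2 → outlier.
28: z = -2.07, |z| > 2 → outlier.
Every other value lies within [34.56, 429.32].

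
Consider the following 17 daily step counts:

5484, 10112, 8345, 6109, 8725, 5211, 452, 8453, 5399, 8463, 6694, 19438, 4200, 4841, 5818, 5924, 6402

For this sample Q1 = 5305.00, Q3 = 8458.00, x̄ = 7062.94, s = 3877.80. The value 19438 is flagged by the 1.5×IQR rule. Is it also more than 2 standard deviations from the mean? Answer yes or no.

yes

z = (19438 − 7062.94) / 3877.80 = 3.19.
|z| = 3.19 > 2.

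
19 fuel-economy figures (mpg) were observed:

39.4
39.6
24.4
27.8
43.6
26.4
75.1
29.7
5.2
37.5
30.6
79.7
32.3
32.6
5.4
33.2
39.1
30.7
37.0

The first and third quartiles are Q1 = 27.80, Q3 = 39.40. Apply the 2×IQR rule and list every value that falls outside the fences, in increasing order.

75.1, 79.7

IQR = Q3 − Q1 = 39.40 − 27.80 = 11.60.
Lower fence = Q1 − 2·IQR = 27.80 − 23.20 = 4.60.
Upper fence = Q3 + 2·IQR = 39.40 + 23.20 = 62.60.
75.1 > 62.60 → outlier.
79.7 > 62.60 → outlier.
All remaining values lie within [4.60, 62.60].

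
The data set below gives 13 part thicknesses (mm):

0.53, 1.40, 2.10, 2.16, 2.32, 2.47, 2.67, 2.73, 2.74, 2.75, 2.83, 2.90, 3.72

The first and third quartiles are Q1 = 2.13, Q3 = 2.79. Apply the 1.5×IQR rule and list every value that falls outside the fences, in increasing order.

0.53

IQR = Q3 − Q1 = 2.79 − 2.13 = 0.66.
Lower fence = Q1 − 1.5·IQR = 2.13 − 0.99 = 1.14.
Upper fence = Q3 + 1.5·IQR = 2.79 + 0.99 = 3.78.
0.53 < 1.14 → outlier.
All remaining values lie within [1.14, 3.78].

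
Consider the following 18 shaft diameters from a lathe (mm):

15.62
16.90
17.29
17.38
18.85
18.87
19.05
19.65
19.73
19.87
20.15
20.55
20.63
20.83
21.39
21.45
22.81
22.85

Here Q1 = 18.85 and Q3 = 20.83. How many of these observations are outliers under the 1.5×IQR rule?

IQR = 1.98; fences at 18.85 − 2.97 = 15.88 and 20.83 + 2.97 = 23.80.
Outside the cutoffs: 15.62.

1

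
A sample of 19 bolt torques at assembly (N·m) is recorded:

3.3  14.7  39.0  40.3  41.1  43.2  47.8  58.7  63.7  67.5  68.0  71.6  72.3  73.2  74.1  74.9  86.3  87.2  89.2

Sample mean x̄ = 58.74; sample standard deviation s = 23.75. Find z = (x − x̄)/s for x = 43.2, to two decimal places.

z = (43.2 − 58.74) / 23.75 = -0.65.

-0.65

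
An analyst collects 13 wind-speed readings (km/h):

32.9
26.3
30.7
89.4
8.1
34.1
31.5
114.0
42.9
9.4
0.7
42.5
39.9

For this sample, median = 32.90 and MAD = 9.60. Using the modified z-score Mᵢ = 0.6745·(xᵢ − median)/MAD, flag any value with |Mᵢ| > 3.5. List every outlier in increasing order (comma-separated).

|Mᵢ| > 3.5 ⇔ |xᵢ − 32.90| > 3.5·9.60/0.6745 = 49.81.
So outliers lie outside [-16.91, 82.71].
89.4: M = 3.97 → outlier.
114.0: M = 5.70 → outlier.

89.4, 114.0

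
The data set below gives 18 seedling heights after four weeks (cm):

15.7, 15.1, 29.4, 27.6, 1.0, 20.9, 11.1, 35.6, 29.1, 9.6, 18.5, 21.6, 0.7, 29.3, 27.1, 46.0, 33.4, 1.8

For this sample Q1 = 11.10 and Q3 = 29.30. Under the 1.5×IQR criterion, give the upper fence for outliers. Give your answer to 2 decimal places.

IQR = Q3 − Q1 = 29.30 − 11.10 = 18.20.
Lower fence = Q1 − 1.5·IQR = 11.10 − 27.30 = -16.20.
Upper fence = Q3 + 1.5·IQR = 29.30 + 27.30 = 56.60.

56.60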